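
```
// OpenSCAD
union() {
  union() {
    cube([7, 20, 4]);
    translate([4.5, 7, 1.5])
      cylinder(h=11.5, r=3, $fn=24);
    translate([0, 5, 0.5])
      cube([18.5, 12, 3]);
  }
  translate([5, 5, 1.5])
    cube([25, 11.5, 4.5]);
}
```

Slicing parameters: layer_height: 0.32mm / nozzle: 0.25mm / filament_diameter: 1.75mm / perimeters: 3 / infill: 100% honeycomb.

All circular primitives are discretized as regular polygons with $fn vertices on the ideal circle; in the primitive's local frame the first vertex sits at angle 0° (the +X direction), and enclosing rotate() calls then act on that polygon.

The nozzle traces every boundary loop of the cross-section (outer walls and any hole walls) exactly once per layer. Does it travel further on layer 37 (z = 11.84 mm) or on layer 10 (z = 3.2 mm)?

layer 10 (z = 3.2 mm)

Layer 37 (z = 11.84): the cube is not intersected at this z (z outside [0, 4]); the r=3 cylinder at (4.5, 7) gives a regular 24-gon of circumradius 3 (constant along its height) (perimeter = 2·24·3.000·sin(180°/24) = 18.80 mm); the cube at (0, 5) is not intersected at this z (z outside [0.5, 3.5]); Combining (union): only the r=3 cylinder at (4.5, 7) is present, so the union is just that shape — boundary = 18.80 mm; the cube at (5, 5) does not reach this height (z outside [1.5, 6]); Taking the union: only that combined region is present, so the union is just that shape — boundary = 18.80 mm. So its perimeter = 18.80 mm. Layer 10 (z = 3.2): the cube is present — its section is the full 7×20 rectangle (perimeter 54.00 mm); the cylinder at (4.5, 7): section is a regular 24-gon, circumradius r=3 (perimeter = 2·24·3.000·sin(180°/24) = 18.80 mm); the cube at (0, 5) (footprint 18.5×12) is included at this height (perimeter 61.00 mm); Taking the union: the regions partially overlap (shared area 111.95 mm²), so the edge portions inside another operand are dropped and the merged outline is re-measured after clipping — boundary = 77.00 mm; the cube at (5, 5) (footprint 25×11.5) is included at this height (perimeter 73.00 mm); Combining (union): the regions partially overlap (shared area 155.25 mm²), so the edge portions inside another operand are dropped and the merged outline is re-measured after clipping — boundary = 100.00 mm. So its perimeter = 100.00 mm. Layer 10 is larger (100.00 vs 18.80 mm).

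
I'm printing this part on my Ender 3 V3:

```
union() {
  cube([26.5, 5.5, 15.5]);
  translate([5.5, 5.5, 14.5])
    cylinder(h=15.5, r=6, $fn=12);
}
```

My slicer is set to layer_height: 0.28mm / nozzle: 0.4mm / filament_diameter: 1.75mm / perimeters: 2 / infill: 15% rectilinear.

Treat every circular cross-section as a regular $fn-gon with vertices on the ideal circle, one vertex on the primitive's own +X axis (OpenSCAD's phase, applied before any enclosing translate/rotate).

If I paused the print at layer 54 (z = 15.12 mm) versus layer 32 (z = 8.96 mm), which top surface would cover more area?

Layer 54 (z = 15.12): the cube is present — its section is the full 26.5×5.5 rectangle (area 145.75 mm²); the r=6 cylinder at (5.5, 5.5) contributes a regular 12-gon of circumradius 6 (area = (12/2)·6.000²·sin(360°/12) = 108.00 mm²); Merging all regions: the regions partially overlap — summed areas 253.75 mm² minus the doubly-counted overlap 52.60 mm² gives 201.15 mm² — area = 201.15 mm². So its area = 201.15 mm². Layer 32 (z = 8.96): the cube (footprint 26.5×5.5) is included at this height (area 145.75 mm²); the cylinder at (5.5, 5.5) does not reach this height (z outside [14.5, 30]); Combining (union): only the 26.5×5.5 cube is present, so the union is just that shape — area = 145.75 mm². So its area = 145.75 mm². Layer 54 is larger (201.15 vs 145.75 mm²).

layer 54 (z = 15.12 mm)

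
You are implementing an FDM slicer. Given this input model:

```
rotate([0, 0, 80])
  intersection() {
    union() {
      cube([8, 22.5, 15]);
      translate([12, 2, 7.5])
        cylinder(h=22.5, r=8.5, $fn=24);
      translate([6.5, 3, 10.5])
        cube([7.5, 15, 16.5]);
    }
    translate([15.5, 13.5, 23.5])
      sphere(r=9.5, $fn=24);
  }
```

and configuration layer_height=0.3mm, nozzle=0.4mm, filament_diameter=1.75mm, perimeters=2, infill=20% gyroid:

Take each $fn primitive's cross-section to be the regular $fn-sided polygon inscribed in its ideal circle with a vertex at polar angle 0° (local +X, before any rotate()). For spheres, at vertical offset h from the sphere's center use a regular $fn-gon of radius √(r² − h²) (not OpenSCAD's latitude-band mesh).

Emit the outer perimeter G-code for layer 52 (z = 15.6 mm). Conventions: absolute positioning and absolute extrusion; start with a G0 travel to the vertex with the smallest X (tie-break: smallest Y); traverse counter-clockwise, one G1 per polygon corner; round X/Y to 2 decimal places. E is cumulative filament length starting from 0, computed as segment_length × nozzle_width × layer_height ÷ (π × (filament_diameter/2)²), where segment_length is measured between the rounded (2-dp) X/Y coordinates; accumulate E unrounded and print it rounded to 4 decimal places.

At z = 15.6 mm: the cube is not intersected at this z (z outside [0, 15]); the r=8.5 cylinder at (12, 2) gives a regular 24-gon of circumradius 8.5 (constant along its height); the cube at (6.5, 3) (footprint 7.5×15) is included at this height; Merging all regions: the regions partially overlap (shared area 52.18 mm²), so overlapping operands fuse into one piece — 1 connected region; the r=9.5 sphere at (15.5, 13.5) slices to a regular 24-gon of circumradius 5.276 (√(r²−h²) with h=7.9 from center); After intersecting: the r=9.5 sphere at (15.5, 13.5) partially overlaps the result so far; clipping to the common part keeps 31.34 mm² — 1 connected region; (rotated 80° about Z; rotation is an isometry so areas/perimeters/island counts are preserved). The outline is a single polygon with 17 vertices. Extrusion per mm of travel: 0.4 × 0.3 / (π × 0.875²) = 0.049890. Accumulating E over each segment gives final E = 1.4065.

G0 X-15.51 Y15.70 Z15.60
G1 X-14.93 Y14.58 E0.0629
G1 X-13.99 Y13.57 E0.1318
G1 X-12.83 Y12.83 E0.2004
G1 X-11.52 Y12.41 E0.2690
G1 X-10.14 Y12.35 E0.3380
G1 X-8.80 Y12.65 E0.4065
G1 X-7.58 Y13.29 E0.4752
G1 X-6.56 Y14.22 E0.5441
G1 X-5.82 Y15.38 E0.6127
G1 X-5.41 Y16.69 E0.6812
G1 X-5.35 Y18.07 E0.7501
G1 X-5.44 Y18.50 E0.7720
G1 X-6.40 Y17.63 E0.8367
G1 X-7.59 Y15.76 E0.9472
G1 X-7.65 Y15.56 E0.9577
G1 X-15.30 Y16.91 E1.3452
G1 X-15.51 Y15.70 E1.4065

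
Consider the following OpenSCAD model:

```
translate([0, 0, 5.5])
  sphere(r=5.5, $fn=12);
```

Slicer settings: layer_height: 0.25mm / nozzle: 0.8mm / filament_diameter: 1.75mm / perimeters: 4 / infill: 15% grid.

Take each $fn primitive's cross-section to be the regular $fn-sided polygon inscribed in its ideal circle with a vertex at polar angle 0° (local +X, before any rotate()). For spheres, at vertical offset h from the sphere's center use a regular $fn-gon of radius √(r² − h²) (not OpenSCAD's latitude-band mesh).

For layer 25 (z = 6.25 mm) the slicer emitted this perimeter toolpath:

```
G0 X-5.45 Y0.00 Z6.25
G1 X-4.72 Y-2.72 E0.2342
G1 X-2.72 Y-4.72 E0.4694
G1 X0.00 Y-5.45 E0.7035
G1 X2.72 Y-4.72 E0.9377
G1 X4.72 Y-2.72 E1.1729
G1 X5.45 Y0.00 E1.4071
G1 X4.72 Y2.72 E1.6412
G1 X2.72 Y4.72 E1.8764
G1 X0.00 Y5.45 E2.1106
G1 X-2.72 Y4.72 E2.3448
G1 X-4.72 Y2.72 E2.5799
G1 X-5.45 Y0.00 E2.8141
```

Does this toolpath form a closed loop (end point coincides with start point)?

yes

Start point (G0): (-5.45, 0.00). End point (last G1): the path returns to the start — closed.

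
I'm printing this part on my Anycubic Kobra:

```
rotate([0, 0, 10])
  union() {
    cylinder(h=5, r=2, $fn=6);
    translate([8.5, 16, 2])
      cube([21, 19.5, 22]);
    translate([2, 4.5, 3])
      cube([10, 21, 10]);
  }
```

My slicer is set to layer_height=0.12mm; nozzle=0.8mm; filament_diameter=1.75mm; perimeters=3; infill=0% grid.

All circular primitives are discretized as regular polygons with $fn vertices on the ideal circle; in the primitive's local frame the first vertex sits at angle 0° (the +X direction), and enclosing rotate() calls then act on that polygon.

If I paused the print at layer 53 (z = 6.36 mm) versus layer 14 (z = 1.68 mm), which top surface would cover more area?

Layer 53 (z = 6.36): the cylinder is absent (z outside [0, 5]); the 21×19.5 cube at (8.5, 16) contributes its full rectangle (area 409.50 mm²); the cube at (2, 4.5) is present — its section is the full 10×21 rectangle (area 210.00 mm²); Merging all regions: the regions partially overlap — summed areas 619.50 mm² minus the doubly-counted overlap 33.25 mm² gives 586.25 mm² — area = 586.25 mm²; (whole slice rotated 10° about Z — lengths, areas and connectivity unchanged). So its area = 586.25 mm². Layer 14 (z = 1.68): the r=2 cylinder contributes a regular 6-gon of circumradius 2 (area = (6/2)·2.000²·sin(360°/6) = 10.39 mm²); the cube at (8.5, 16) does not reach this height (z outside [2, 24]); the cube at (2, 4.5) does not reach this height (z outside [3, 13]); Merging all regions: only the r=2 cylinder is present, so the union is just that shape — area = 10.39 mm²; (whole slice rotated 10° about Z — lengths, areas and connectivity unchanged). So its area = 10.39 mm². Layer 53 is larger (586.25 vs 10.39 mm²).

layer 53 (z = 6.36 mm)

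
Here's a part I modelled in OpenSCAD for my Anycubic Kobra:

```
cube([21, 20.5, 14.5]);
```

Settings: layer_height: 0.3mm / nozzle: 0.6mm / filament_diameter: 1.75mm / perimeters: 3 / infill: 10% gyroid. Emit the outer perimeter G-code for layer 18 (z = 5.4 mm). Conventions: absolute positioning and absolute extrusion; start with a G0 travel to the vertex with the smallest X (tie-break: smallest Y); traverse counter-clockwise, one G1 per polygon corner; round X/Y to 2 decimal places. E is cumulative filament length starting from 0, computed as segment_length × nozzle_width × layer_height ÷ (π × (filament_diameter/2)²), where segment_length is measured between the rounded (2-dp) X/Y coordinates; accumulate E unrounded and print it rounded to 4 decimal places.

At z = 5.4 mm: the cube (footprint 21×20.5) is included at this height. The outline is a single polygon with 4 vertices. Extrusion per mm of travel: 0.6 × 0.3 / (π × 0.875²) = 0.074835. Accumulating E over each segment gives final E = 6.2113.

G0 X0.00 Y0.00 Z5.40
G1 X21.00 Y0.00 E1.5715
G1 X21.00 Y20.50 E3.1057
G1 X0.00 Y20.50 E4.6772
G1 X0.00 Y0.00 E6.2113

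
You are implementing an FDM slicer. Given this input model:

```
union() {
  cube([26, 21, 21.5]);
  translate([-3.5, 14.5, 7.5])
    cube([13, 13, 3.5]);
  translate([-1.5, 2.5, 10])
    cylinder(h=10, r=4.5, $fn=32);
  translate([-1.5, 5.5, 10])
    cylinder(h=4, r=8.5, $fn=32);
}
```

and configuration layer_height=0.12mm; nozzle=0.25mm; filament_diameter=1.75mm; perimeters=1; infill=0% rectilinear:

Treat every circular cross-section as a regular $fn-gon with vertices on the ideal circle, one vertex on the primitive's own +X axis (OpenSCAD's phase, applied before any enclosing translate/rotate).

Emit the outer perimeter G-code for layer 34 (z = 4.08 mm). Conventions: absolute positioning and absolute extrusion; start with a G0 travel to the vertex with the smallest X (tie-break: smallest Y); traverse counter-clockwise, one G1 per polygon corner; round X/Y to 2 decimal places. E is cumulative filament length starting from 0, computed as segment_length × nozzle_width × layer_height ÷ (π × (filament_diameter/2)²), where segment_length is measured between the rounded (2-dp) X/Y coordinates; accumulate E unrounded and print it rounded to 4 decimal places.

G0 X0.00 Y0.00 Z4.08
G1 X26.00 Y0.00 E0.3243
G1 X26.00 Y21.00 E0.5862
G1 X0.00 Y21.00 E0.9105
G1 X0.00 Y0.00 E1.1724

At z = 4.08 mm: the cube is present — its section is the full 26×21 rectangle; the cube at (-3.5, 14.5) is absent (z outside [7.5, 11]); the cylinder at (-1.5, 2.5) is absent (z outside [10, 20]); the cylinder at (-1.5, 5.5) is not intersected at this z (z outside [10, 14]); Merging all regions: only the 26×21 cube is present, so the union is just that shape — 1 connected region. The outline is a single polygon with 4 vertices. Extrusion per mm of travel: 0.25 × 0.12 / (π × 0.875²) = 0.012473. Accumulating E over each segment gives final E = 1.1724.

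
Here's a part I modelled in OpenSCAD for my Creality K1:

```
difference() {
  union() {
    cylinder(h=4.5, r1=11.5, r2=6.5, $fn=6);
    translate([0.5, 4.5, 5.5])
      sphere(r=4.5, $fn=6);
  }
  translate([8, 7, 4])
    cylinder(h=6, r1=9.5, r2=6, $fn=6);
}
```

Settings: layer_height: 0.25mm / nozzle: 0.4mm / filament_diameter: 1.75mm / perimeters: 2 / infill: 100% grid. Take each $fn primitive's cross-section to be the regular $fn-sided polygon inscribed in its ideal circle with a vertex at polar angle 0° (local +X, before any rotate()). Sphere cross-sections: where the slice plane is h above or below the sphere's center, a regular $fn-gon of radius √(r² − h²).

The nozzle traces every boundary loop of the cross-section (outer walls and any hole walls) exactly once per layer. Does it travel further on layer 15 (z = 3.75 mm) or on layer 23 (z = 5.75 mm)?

Layer 15 (z = 3.75): the cone contributes a regular 6-gon of circumradius 7.333 (interpolated between r1=11.5 and r2=6.5 at t=0.833) (perimeter = 2·6·7.333·sin(180°/6) = 44.00 mm); the sphere at (0.5, 4.5): section is a regular 6-gon, circumradius = √(r²−h²) = √(4.5²−1.75²) = 4.146 (perimeter = 2·6·4.146·sin(180°/6) = 24.87 mm); Merging all regions: the regions partially overlap (shared area 35.70 mm²), so the edge portions inside another operand are dropped and the merged outline is re-measured after clipping — boundary = 46.01 mm; the cone at (8, 7) does not reach this height (z outside [4, 10]); After the difference (first − rest): none of the subtracted shapes is present at this height, so that combined region is unchanged — boundary = 46.01 mm. So its perimeter = 46.01 mm. Layer 23 (z = 5.75): the cone is absent (z outside [0, 4.5]); the sphere at (0.5, 4.5): section is a regular 6-gon, circumradius = √(r²−h²) = √(4.5²−0.25²) = 4.493 (perimeter = 2·6·4.493·sin(180°/6) = 26.96 mm); Taking the union: only the r=4.5 sphere at (0.5, 4.5) is present, so the union is just that shape — boundary = 26.96 mm; the cone at (8, 7) (r1=9.5→r2=6) has section circumradius 8.479 here — a regular 6-gon (perimeter = 2·6·8.479·sin(180°/6) = 50.87 mm); After the difference (first − rest): starting from the result so far, the cone at (8, 7) partially overlaps it — only the 21.59 mm² overlap (of its 186.79 mm²) is removed, clipping the outline — boundary = 24.54 mm. So its perimeter = 24.54 mm. Layer 15 is larger (46.01 vs 24.54 mm).

layer 15 (z = 3.75 mm)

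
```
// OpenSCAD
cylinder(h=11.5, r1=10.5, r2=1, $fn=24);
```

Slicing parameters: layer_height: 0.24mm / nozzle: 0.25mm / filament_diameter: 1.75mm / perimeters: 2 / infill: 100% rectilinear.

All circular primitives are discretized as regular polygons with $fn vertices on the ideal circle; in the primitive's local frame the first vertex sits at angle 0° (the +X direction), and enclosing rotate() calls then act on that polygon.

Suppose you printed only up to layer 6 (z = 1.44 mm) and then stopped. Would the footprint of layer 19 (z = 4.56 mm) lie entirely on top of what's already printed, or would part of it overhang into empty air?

entirely on top

Compare the two slices. At z = 1.44: the cone: at t=0.125 of its height the radius interpolates to r₁+(r₂−r₁)t = 9.310, giving a regular 24-gon of that circumradius (area = (24/2)·9.310²·sin(360°/24) = 269.23 mm²). At z = 4.56: the cone: at t=0.397 of its height the radius interpolates to r₁+(r₂−r₁)t = 6.733, giving a regular 24-gon of that circumradius (area = (24/2)·6.733²·sin(360°/24) = 140.80 mm²). Checking containment: the cross-section at z = 4.56 is a subset of the cross-section at z = 1.44.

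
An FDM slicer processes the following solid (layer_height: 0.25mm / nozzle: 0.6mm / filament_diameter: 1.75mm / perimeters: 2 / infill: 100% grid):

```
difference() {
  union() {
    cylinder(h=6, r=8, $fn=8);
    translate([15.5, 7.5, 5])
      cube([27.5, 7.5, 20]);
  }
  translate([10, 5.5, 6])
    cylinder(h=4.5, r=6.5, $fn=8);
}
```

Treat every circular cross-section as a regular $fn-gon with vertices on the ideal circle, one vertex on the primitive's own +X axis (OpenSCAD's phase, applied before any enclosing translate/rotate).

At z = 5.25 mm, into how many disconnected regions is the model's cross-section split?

2

At z = 5.25 mm: the r=8 cylinder gives a regular 8-gon of circumradius 8 (constant along its height); the cube at (15.5, 7.5) (footprint 27.5×7.5) is included at this height; Combining (union): the 2 present regions are separate (no shared area or edge), so areas and boundary lengths simply add and each stays a separate island — 2 connected regions; the cylinder at (10, 5.5) is absent (z outside [6, 10.5]); After the difference (first − rest): none of the subtracted shapes is present at this height, so that combined region is unchanged — 2 connected regions. The result has 2 disconnected regions.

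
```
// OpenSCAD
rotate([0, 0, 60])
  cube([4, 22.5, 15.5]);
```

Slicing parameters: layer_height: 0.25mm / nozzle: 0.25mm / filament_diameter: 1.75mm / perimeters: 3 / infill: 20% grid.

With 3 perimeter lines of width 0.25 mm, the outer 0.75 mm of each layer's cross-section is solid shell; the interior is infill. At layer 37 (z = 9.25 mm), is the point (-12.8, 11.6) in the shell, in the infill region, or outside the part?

shell

At z = 9.25 mm: the cube (footprint 4×22.5) is included at this height; (rotated 60° about Z; rotation is an isometry so areas/perimeters/island counts are preserved). Overall, the cross-section is a single solid region. Undo the 60° rotation: the query point maps to (3.646, 16.885) in the un-rotated model frame. The nearest boundary edge runs (4.00, 0.00)→(4.00, 22.50); distance from the point to it = 0.35 mm. The point is inside the cross-section, 0.35 mm from the nearest boundary — within the 0.75 mm shell band (3 × 0.25).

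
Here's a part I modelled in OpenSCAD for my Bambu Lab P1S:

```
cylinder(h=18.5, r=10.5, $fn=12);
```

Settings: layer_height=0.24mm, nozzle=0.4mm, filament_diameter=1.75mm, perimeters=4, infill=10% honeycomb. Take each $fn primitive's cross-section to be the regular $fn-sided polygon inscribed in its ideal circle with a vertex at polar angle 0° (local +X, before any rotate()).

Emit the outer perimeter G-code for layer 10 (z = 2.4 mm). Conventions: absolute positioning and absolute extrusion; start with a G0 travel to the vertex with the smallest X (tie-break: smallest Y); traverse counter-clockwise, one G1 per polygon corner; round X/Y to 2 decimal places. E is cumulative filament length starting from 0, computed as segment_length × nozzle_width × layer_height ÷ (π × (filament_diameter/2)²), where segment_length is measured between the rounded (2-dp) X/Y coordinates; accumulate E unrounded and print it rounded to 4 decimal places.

At z = 2.4 mm: the cylinder: section is a regular 12-gon, circumradius r=10.5. The outline is a single polygon with 12 vertices. Extrusion per mm of travel: 0.4 × 0.24 / (π × 0.875²) = 0.039912. Accumulating E over each segment gives final E = 2.6027.

G0 X-10.50 Y0.00 Z2.40
G1 X-9.09 Y-5.25 E0.2170
G1 X-5.25 Y-9.09 E0.4337
G1 X0.00 Y-10.50 E0.6507
G1 X5.25 Y-9.09 E0.8676
G1 X9.09 Y-5.25 E1.0844
G1 X10.50 Y0.00 E1.3013
G1 X9.09 Y5.25 E1.5183
G1 X5.25 Y9.09 E1.7351
G1 X0.00 Y10.50 E1.9520
G1 X-5.25 Y9.09 E2.1690
G1 X-9.09 Y5.25 E2.3857
G1 X-10.50 Y0.00 E2.6027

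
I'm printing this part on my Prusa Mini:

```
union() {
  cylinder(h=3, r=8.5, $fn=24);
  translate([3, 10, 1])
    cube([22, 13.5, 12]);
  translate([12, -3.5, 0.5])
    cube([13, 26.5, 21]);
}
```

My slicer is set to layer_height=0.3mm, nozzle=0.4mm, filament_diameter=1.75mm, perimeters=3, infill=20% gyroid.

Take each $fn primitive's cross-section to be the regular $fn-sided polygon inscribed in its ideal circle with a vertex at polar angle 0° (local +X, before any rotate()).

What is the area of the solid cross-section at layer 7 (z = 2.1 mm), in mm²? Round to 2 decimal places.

696.90 mm²

At z = 2.1 mm: the cylinder: section is a regular 24-gon, circumradius r=8.5 (area = (24/2)·8.500²·sin(360°/24) = 224.40 mm²); the 22×13.5 cube at (3, 10) contributes its full rectangle (area 297.00 mm²); the cube at (12, -3.5) (footprint 13×26.5) is included at this height (area 344.50 mm²); Merging all regions: the regions partially overlap — summed areas 865.90 mm² minus the doubly-counted overlap 169.00 mm² gives 696.90 mm² — area = 696.90 mm². Overall, the cross-section has 2 separate islands. Net area = 696.90 mm².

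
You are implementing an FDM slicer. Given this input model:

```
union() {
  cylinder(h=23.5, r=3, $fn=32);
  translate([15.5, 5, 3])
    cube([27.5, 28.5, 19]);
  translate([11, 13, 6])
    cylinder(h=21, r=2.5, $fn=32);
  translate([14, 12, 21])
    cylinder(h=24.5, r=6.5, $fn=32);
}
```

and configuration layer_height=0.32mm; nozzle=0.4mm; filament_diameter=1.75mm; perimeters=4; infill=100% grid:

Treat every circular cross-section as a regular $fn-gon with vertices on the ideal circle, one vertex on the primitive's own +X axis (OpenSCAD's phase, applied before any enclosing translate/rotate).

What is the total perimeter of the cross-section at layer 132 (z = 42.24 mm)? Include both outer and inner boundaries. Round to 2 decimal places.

At z = 42.24 mm: the cylinder is absent (z outside [0, 23.5]); the cube at (15.5, 5) does not reach this height (z outside [3, 22]); the cylinder at (11, 13) is not intersected at this z (z outside [6, 27]); the r=6.5 cylinder at (14, 12) gives a regular 32-gon of circumradius 6.5 (constant along its height) (perimeter = 2·32·6.500·sin(180°/32) = 40.78 mm); Taking the union: only the r=6.5 cylinder at (14, 12) is present, so the union is just that shape — boundary = 40.78 mm. Overall, the cross-section is a single solid region. Total boundary length (outer) = 40.78 mm.

40.78 mm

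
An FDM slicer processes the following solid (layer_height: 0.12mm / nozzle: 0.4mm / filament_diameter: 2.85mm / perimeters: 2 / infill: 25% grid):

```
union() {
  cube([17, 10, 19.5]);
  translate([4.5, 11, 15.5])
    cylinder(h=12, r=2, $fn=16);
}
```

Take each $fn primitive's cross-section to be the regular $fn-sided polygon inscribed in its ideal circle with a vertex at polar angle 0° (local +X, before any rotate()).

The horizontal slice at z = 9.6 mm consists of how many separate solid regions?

1

At z = 9.6 mm: the cube (footprint 17×10) is included at this height; the cylinder at (4.5, 11) is absent (z outside [15.5, 27.5]); Combining (union): only the 17×10 cube is present, so the union is just that shape — 1 connected region. The result has 1 disconnected region.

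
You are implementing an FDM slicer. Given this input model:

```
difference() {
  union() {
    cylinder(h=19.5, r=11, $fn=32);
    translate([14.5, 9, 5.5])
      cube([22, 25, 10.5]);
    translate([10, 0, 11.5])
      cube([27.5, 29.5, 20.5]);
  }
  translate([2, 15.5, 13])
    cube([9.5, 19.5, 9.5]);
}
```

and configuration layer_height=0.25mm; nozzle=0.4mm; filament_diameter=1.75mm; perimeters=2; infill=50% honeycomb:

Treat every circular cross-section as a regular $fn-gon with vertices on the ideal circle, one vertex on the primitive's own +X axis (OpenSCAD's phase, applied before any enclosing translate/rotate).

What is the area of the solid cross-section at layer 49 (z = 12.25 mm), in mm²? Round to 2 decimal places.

At z = 12.25 mm: the cylinder: section is a regular 32-gon, circumradius r=11 (area = (32/2)·11.000²·sin(360°/32) = 377.69 mm²); the cube at (14.5, 9) is present — its section is the full 22×25 rectangle (area 550.00 mm²); the cube at (10, 0) (footprint 27.5×29.5) is included at this height (area 811.25 mm²); Merging all regions: the regions partially overlap — summed areas 1738.94 mm² minus the doubly-counted overlap 453.93 mm² gives 1285.02 mm² — area = 1285.02 mm²; the cube at (2, 15.5) is absent (z outside [13, 22.5]); Subtracting the remaining from the first: none of the subtracted shapes is present at this height, so the result so far is unchanged — area = 1285.02 mm². Overall, the cross-section is a single solid region. Net area = 1285.02 mm².

1285.02 mm²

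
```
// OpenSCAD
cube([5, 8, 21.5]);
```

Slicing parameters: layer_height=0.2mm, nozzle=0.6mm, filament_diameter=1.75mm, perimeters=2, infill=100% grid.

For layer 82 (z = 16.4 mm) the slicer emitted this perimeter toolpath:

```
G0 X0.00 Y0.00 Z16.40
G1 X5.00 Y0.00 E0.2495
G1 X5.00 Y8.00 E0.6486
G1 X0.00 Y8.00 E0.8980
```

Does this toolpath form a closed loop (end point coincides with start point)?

Start point (G0): (0.00, 0.00). End point (last G1): the path does not return to the start — open.

no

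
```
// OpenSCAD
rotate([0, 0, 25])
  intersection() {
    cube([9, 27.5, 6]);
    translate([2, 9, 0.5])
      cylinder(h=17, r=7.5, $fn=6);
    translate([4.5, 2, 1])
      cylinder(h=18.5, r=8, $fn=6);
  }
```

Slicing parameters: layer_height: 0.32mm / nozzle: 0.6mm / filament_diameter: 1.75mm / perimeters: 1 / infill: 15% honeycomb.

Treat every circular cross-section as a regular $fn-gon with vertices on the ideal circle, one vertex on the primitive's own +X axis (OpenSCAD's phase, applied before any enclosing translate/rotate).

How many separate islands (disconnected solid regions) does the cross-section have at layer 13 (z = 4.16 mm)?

At z = 4.16 mm: the 9×27.5 cube contributes its full rectangle; the r=7.5 cylinder at (2, 9) gives a regular 6-gon of circumradius 7.5 (constant along its height); the r=8 cylinder at (4.5, 2) gives a regular 6-gon of circumradius 8 (constant along its height); After intersecting: the r=7.5 cylinder at (2, 9) partially overlaps the 9×27.5 cube; clipping to the common part keeps 98.62 mm²; the r=8 cylinder at (4.5, 2) partially overlaps the running intersection; clipping to the common part keeps 48.23 mm² — 1 connected region; (whole slice rotated 25° about Z — lengths, areas and connectivity unchanged). Overall, the cross-section is a single solid region. Island count = 1.

1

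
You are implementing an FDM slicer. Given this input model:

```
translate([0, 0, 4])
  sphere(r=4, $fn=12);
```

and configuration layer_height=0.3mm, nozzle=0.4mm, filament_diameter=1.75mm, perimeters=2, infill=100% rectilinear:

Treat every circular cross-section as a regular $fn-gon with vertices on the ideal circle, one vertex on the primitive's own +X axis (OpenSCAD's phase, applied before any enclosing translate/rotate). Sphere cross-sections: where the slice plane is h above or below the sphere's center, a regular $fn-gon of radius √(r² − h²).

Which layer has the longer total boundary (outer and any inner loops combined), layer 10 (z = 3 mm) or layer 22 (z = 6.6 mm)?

Layer 10 (z = 3): the r=4 sphere slices to a regular 12-gon of circumradius 3.873 (√(r²−h²) with h=1 from center) (perimeter = 2·12·3.873·sin(180°/12) = 24.06 mm). So its perimeter = 24.06 mm. Layer 22 (z = 6.6): the r=4 sphere slices to a regular 12-gon of circumradius 3.040 (√(r²−h²) with h=2.6 from center) (perimeter = 2·12·3.040·sin(180°/12) = 18.88 mm). So its perimeter = 18.88 mm. Layer 10 is larger (24.06 vs 18.88 mm).

layer 10 (z = 3 mm)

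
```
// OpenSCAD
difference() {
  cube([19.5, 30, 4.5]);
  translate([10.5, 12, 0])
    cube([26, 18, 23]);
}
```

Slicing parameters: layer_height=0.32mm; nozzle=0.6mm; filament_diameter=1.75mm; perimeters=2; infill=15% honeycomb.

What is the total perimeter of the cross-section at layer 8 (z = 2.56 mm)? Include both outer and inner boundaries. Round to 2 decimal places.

99.00 mm

At z = 2.56 mm: the cube is present — its section is the full 19.5×30 rectangle (perimeter 99.00 mm); the cube at (10.5, 12) (footprint 26×18) is included at this height (perimeter 88.00 mm); After the difference (first − rest): starting from the 19.5×30 cube, the 26×18 cube at (10.5, 12) partially overlaps it — only the 162.00 mm² overlap (of its 468.00 mm²) is removed, clipping the outline — boundary = 99.00 mm. Overall, the cross-section is a single solid region. Total boundary length (outer) = 99.00 mm.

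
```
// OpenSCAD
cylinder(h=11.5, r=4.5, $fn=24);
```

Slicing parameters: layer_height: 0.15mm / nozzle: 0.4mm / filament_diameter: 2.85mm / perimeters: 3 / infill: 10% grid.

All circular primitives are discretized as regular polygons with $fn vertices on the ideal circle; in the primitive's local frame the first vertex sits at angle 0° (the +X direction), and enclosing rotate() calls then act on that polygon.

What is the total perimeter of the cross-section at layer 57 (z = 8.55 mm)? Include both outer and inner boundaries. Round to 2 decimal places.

At z = 8.55 mm: the cylinder: section is a regular 24-gon, circumradius r=4.5 (perimeter = 2·24·4.500·sin(180°/24) = 28.19 mm). Overall, the cross-section is a single solid region. Total boundary length (outer) = 28.19 mm.

28.19 mm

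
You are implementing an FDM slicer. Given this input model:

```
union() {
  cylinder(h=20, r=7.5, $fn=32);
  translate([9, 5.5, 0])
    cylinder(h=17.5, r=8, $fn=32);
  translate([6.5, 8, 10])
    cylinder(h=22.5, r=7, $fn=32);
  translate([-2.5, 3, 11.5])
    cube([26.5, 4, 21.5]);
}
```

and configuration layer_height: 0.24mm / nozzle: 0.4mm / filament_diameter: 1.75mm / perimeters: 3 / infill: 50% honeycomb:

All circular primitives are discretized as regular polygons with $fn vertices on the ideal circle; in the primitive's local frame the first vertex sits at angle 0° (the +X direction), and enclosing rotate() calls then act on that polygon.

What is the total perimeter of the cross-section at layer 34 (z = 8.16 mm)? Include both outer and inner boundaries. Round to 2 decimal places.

71.90 mm

At z = 8.16 mm: the r=7.5 cylinder contributes a regular 32-gon of circumradius 7.5 (perimeter = 2·32·7.500·sin(180°/32) = 47.05 mm); the r=8 cylinder at (9, 5.5) gives a regular 32-gon of circumradius 8 (constant along its height) (perimeter = 2·32·8.000·sin(180°/32) = 50.18 mm); the cylinder at (6.5, 8) is absent (z outside [10, 32.5]); the cube at (-2.5, 3) does not reach this height (z outside [11.5, 33]); Taking the union: the regions partially overlap (shared area 38.23 mm²), so the edge portions inside another operand are dropped and the merged outline is re-measured after clipping — boundary = 71.90 mm. Overall, the cross-section is a single solid region. Total boundary length (outer) = 71.90 mm.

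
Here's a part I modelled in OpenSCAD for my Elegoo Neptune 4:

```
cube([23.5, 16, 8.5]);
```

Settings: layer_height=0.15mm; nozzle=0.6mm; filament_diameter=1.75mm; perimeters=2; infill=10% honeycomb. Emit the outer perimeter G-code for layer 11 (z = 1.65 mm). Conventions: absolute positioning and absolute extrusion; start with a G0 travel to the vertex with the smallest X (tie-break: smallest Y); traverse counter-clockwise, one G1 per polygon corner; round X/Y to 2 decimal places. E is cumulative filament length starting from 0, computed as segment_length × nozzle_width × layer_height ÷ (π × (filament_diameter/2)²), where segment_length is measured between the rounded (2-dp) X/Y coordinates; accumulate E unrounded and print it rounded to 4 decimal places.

At z = 1.65 mm: the 23.5×16 cube contributes its full rectangle. The outline is a single polygon with 4 vertices. Extrusion per mm of travel: 0.6 × 0.15 / (π × 0.875²) = 0.037418. Accumulating E over each segment gives final E = 2.9560.

G0 X0.00 Y0.00 Z1.65
G1 X23.50 Y0.00 E0.8793
G1 X23.50 Y16.00 E1.4780
G1 X0.00 Y16.00 E2.3573
G1 X0.00 Y0.00 E2.9560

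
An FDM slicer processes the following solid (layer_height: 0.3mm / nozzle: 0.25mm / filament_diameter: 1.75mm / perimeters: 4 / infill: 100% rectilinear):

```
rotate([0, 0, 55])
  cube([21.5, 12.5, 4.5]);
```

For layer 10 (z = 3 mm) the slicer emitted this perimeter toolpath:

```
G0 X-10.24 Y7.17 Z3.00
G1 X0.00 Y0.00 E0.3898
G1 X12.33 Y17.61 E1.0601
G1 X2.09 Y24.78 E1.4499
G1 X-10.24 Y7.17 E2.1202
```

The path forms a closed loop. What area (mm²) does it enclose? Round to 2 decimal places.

268.73 mm²

Apply the shoelace formula to the sequence of (X, Y) vertices; enclosed area = 268.73 mm².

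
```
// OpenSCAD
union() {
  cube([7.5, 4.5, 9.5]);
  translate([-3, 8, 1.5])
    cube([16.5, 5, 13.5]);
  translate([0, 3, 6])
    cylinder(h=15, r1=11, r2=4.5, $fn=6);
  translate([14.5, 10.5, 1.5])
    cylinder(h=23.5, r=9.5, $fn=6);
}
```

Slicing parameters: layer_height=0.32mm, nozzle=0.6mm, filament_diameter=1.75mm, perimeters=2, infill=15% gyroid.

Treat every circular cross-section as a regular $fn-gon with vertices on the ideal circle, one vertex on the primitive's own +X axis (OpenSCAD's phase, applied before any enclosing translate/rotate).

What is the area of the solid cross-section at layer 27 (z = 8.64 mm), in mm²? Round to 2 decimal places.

496.08 mm²

At z = 8.64 mm: the 7.5×4.5 cube contributes its full rectangle (area 33.75 mm²); the 16.5×5 cube at (-3, 8) contributes its full rectangle (area 82.50 mm²); the cone at (0, 3): at t=0.176 of its height the radius interpolates to r₁+(r₂−r₁)t = 9.856, giving a regular 6-gon of that circumradius (area = (6/2)·9.856²·sin(360°/6) = 252.38 mm²); the r=9.5 cylinder at (14.5, 10.5) gives a regular 6-gon of circumradius 9.5 (constant along its height) (area = (6/2)·9.500²·sin(360°/6) = 234.48 mm²); Merging all regions: the regions partially overlap — summed areas 603.11 mm² minus the doubly-counted overlap 107.03 mm² gives 496.08 mm² — area = 496.08 mm². Overall, the cross-section is a single solid region. Net area = 496.08 mm².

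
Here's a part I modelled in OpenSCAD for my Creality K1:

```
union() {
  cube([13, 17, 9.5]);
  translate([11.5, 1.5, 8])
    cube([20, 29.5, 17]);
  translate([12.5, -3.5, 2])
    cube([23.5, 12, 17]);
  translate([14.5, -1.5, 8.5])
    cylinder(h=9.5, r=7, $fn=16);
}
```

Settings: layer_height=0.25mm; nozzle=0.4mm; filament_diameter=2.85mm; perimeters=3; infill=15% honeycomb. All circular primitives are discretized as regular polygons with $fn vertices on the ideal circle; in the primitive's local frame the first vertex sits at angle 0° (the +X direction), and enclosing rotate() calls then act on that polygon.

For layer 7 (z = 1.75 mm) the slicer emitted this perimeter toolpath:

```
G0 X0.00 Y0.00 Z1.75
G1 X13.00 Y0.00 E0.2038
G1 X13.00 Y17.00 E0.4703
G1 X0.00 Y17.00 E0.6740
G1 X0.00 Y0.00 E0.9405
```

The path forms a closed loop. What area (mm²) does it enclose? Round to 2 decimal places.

221.00 mm²

Apply the shoelace formula to the sequence of (X, Y) vertices; enclosed area = 221.00 mm².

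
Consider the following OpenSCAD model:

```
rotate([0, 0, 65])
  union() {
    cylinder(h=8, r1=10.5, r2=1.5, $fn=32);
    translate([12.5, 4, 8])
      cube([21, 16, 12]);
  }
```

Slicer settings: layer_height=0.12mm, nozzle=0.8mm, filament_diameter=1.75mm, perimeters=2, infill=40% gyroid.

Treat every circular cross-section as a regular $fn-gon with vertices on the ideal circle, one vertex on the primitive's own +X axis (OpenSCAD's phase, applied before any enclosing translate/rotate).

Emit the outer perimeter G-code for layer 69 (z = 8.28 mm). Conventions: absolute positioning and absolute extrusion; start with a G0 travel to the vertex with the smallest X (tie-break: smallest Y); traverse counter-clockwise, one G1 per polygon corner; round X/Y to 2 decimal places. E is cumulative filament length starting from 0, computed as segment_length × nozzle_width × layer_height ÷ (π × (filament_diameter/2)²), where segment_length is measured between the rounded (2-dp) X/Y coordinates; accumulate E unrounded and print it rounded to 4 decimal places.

G0 X-12.84 Y19.78 Z8.28
G1 X1.66 Y13.02 E0.6385
G1 X10.53 Y32.05 E1.4765
G1 X-3.97 Y38.81 E2.1150
G1 X-12.84 Y19.78 E2.9530

At z = 8.28 mm: the cone does not reach this height (z outside [0, 8]); the cube at (12.5, 4) (footprint 21×16) is included at this height; Combining (union): only the 21×16 cube at (12.5, 4) is present, so the union is just that shape — 1 connected region; (whole slice rotated 65° about Z — lengths, areas and connectivity unchanged). The outline is a single polygon with 4 vertices. Extrusion per mm of travel: 0.8 × 0.12 / (π × 0.875²) = 0.039912. Accumulating E over each segment gives final E = 2.9530.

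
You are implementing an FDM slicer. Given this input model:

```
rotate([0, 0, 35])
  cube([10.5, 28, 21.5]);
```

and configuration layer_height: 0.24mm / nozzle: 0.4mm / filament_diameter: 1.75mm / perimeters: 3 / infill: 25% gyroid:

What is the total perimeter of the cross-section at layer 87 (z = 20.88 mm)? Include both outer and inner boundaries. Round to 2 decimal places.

At z = 20.88 mm: the cube is present — its section is the full 10.5×28 rectangle (perimeter 77.00 mm); (whole slice rotated 35° about Z — lengths, areas and connectivity unchanged). Overall, the cross-section is a single solid region. Total boundary length (outer) = 77.00 mm.

77.00 mm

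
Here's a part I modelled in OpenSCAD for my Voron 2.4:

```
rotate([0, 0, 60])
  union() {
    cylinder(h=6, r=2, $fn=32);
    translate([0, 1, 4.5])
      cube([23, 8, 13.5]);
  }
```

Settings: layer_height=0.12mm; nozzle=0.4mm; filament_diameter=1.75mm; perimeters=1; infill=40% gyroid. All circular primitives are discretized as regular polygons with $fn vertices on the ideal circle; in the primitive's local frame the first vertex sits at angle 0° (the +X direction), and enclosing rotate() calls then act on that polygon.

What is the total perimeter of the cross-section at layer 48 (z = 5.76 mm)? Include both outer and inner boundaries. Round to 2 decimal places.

At z = 5.76 mm: the cylinder: section is a regular 32-gon, circumradius r=2 (perimeter = 2·32·2.000·sin(180°/32) = 12.55 mm); the 23×8 cube at (0, 1) contributes its full rectangle (perimeter 62.00 mm); Merging all regions: the regions partially overlap (shared area 1.22 mm²), so the edge portions inside another operand are dropped and the merged outline is re-measured after clipping — boundary = 69.74 mm; (rotated 60° about Z; rotation is an isometry so areas/perimeters/island counts are preserved). Overall, the cross-section is a single solid region. Total boundary length (outer) = 69.74 mm.

69.74 mm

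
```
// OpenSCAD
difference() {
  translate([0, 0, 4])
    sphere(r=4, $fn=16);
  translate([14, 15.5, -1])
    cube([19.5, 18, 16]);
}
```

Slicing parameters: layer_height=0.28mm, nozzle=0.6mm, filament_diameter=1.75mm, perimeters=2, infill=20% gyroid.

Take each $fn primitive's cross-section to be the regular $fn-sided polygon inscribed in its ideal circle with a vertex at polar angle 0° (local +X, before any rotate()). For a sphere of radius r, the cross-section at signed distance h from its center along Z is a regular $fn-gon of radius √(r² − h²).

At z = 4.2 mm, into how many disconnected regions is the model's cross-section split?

1

At z = 4.2 mm: the sphere: section is a regular 16-gon, circumradius = √(r²−h²) = √(4²−0.2²) = 3.995; the 19.5×18 cube at (14, 15.5) contributes its full rectangle; Taking the first minus the rest: starting from the r=4 sphere, the 19.5×18 cube at (14, 15.5) misses the remaining region (no effect) — 1 connected region. The result has 1 disconnected region.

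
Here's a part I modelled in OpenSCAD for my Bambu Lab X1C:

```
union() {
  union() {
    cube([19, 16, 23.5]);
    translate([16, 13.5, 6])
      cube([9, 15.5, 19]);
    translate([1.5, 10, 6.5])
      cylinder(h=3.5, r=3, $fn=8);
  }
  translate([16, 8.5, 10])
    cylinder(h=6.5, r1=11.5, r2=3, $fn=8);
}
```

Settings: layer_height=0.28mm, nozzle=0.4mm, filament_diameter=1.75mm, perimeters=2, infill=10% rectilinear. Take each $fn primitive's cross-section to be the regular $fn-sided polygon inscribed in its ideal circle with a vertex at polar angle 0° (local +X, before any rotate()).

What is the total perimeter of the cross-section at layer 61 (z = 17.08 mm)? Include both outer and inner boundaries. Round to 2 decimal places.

108.00 mm

At z = 17.08 mm: the cube is present — its section is the full 19×16 rectangle (perimeter 70.00 mm); the cube at (16, 13.5) (footprint 9×15.5) is included at this height (perimeter 49.00 mm); the cylinder at (1.5, 10) does not reach this height (z outside [6.5, 10]); Combining (union): the regions partially overlap (shared area 7.50 mm²), so the edge portions inside another operand are dropped and the merged outline is re-measured after clipping — boundary = 108.00 mm; the cone at (16, 8.5) is absent (z outside [10, 16.5]); Taking the union: only the result so far is present, so the union is just that shape — boundary = 108.00 mm. Overall, the cross-section is a single solid region. Total boundary length (outer) = 108.00 mm.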